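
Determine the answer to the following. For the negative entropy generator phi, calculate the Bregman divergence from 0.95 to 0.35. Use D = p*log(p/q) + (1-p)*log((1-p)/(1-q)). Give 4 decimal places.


Bregman divergence with negative entropy generator:
D = p*log(p/q) + (1-p)*log((1-p)/(1-q)).
p = 0.95, q = 0.35.
p*log(p/q) = 0.95*log(0.95/0.35) = 0.948602.
(1-p)*log((1-p)/(1-q)) = 0.05*log(0.05/0.65) = -0.128247.
D = 0.948602 + -0.128247 = 0.8204

0.8204


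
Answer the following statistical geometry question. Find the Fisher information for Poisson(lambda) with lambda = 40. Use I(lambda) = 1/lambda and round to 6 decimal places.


Fisher information for Poisson: I(lambda) = 1/lambda.
lambda = 40.
I(lambda) = 1/40 = 0.025000

0.025000


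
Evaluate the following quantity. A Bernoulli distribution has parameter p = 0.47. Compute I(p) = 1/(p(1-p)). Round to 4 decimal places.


For Bernoulli(p), Fisher information is I(p) = 1/(p*(1-p)).
p = 0.47, 1-p = 0.53.
p*(1-p) = 0.2491.
I(p) = 1/0.2491 = 4.0145

4.0145


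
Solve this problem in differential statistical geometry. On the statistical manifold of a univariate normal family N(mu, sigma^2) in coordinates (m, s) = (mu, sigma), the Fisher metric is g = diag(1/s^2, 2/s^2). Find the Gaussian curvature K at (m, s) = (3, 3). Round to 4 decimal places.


The metric has the form g = (A dm^2 + B ds^2)/s^2 with A = 1, B = 2.
Substitute u = sqrt(A/B)*m: g = B*(du^2 + ds^2)/s^2, i.e. B times the
Poincare upper half-plane metric, which has constant Gaussian curvature -1.
Scaling a 2D metric by a constant c divides the Gaussian curvature by c,
so K = -1/B = -1/(2) = -0.5000 everywhere (the point (m, s) = (3, 3) is irrelevant:
the curvature is constant).
The requested Gaussian curvature is K = -0.5000.

-0.5000


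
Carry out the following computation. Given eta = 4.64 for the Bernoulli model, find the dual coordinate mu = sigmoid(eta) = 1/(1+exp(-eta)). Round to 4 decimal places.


Dual coordinate (expectation parameter) for Bernoulli:
mu = 1/(1+exp(-eta)).
eta = 4.64.
exp(-eta) = exp(-4.64) = 0.009658.
mu = 1/(1+0.009658) = 0.9904

0.9904


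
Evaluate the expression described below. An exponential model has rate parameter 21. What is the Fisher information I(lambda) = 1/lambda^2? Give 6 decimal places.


Fisher information for exponential: I(lambda) = 1/lambda^2.
lambda = 21, lambda^2 = 441.
I = 1/441 = 0.002268

0.002268


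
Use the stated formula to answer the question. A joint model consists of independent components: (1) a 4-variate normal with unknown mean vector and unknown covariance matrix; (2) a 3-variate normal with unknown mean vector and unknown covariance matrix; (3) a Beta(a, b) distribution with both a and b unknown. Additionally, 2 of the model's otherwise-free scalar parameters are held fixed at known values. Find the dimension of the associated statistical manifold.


The dimension of a statistical manifold equals the number of free
(independent) real parameters of the model. For a product of independent
blocks the parameter counts add.
- 4-variate normal: 4 (mean) + 4*5/2 = 10 (symmetric covariance) = 14.
- 3-variate normal: 3 (mean) + 3*4/2 = 6 (symmetric covariance) = 9.
- Beta (a, b): 2.
Total = 14 + 9 + 2 = 25.
2 parameter(s) fixed at known values: 25 - 2 = 23.
Dimension = 23

23


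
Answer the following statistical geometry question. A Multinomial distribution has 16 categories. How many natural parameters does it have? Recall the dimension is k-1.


Exponential family dimension calculation:
For Multinomial with k=16 categories, dim = k-1 = 15.

15


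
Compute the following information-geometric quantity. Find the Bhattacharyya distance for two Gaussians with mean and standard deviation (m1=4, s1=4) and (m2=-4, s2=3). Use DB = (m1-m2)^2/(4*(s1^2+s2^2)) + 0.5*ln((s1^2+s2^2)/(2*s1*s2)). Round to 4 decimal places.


Bhattacharyya distance between two Gaussians:
DB = (m1-m2)^2/(4*(s1^2+s2^2)) + (1/2)*ln((s1^2+s2^2)/(2*s1*s2)).
(m1-m2)^2 = (8)^2 = 64.
s1^2+s2^2 = 16 + 9 = 25.
term1 = 64/100 = 0.64.
term2 = 0.5*ln(25/24.0) = 0.020411.
DB = 0.64 + 0.020411 = 0.6604

0.6604


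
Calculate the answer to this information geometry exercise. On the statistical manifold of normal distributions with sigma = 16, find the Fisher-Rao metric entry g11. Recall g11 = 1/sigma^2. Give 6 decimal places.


For the 2-parameter normal family, the Fisher metric has:
  g11 = 1/sigma^2, g22 = 2/sigma^2.
sigma = 16, sigma^2 = 256.
g11 = 0.003906

0.003906


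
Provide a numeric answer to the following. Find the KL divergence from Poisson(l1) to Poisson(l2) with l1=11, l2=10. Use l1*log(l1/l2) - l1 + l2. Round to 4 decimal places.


KL divergence for Poisson:
KL = l1*log(l1/l2) - l1 + l2.
l1 = 11, l2 = 10.
log(11/10) = 0.09531.
l1*log(l1/l2) = 11 * 0.09531 = 1.048412.
KL = 1.048412 - 11 + 10 = 0.0484

0.0484


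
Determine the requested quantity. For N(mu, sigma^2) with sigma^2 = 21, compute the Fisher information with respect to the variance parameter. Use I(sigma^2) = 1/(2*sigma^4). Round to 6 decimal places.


Fisher information for variance: I(sigma^2) = 1/(2*sigma^4).
sigma^2 = 21, so sigma^4 = 441.
I = 1/(2*441) = 1/882 = 0.001134

0.001134


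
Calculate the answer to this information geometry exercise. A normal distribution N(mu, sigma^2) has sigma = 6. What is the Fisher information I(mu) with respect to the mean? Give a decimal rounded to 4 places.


The Fisher information for the mean of a normal distribution is I(mu) = 1/sigma^2.
sigma = 6, so sigma^2 = 36.
I(mu) = 1/36 = 0.0278

0.0278


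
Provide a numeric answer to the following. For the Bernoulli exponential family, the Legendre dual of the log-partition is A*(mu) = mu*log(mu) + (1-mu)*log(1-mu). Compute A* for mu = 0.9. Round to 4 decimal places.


Legendre transform for Bernoulli:
A*(mu) = mu*log(mu) + (1-mu)*log(1-mu).
mu = 0.9, 1-mu = 0.1.
mu*log(mu) = 0.9*log(0.9) = -0.094824.
(1-mu)*log(1-mu) = 0.1*log(0.1) = -0.230259.
A* = -0.094824 + -0.230259 = -0.3251

-0.3251


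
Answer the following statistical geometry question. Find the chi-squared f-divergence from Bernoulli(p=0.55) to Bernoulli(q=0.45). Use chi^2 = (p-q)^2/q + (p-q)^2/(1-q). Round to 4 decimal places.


Chi-squared divergence between Bernoulli distributions:
chi^2 = (p-q)^2/q + (p-q)^2/(1-q).
p = 0.55, q = 0.45, p-q = 0.1.
(p-q)^2 = 0.01.
term1 = 0.01/0.45 = 0.022222.
term2 = 0.01/0.55 = 0.018182.
chi^2 = 0.022222 + 0.018182 = 0.0404

0.0404


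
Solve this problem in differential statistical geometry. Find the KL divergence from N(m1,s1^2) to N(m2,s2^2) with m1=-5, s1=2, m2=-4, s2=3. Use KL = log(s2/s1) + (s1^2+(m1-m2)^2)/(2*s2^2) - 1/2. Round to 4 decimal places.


KL divergence between normal distributions:
KL = log(s2/s1) + (s1^2 + (m1-m2)^2)/(2*s2^2) - 1/2.
log(3/2) = 0.405465.
(2^2 + (-5--4)^2)/(2*3^2) = (4 + 1)/18 = 0.277778.
KL = 0.405465 + 0.277778 - 0.5 = 0.1832

0.1832


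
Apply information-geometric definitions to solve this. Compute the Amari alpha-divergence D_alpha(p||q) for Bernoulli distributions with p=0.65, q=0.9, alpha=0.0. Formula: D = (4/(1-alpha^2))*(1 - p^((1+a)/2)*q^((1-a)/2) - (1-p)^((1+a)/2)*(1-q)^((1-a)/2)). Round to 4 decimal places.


Amari alpha-divergence:
D = (4/(1-alpha^2))*(1 - p^((1+a)/2)*q^((1-a)/2) - (1-p)^((1+a)/2)*(1-q)^((1-a)/2)).
alpha = 0.0, p = 0.65, q = 0.9.
e1 = (1+alpha)/2 = 0.5, e2 = (1-alpha)/2 = 0.5.
t1 = p^e1 * q^e2 = 0.65^0.5 * 0.9^0.5 = 0.764853.
t2 = (1-p)^e1 * (1-q)^e2 = 0.35^0.5 * 0.1^0.5 = 0.187083.
4/(1-alpha^2) = 4.0.
D = 4.0*(1 - 0.764853 - 0.187083) = 0.1923

0.1923


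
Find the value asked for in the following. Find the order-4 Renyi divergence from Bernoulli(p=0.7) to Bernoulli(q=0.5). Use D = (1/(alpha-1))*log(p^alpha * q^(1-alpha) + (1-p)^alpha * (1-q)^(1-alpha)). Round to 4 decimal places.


Renyi divergence of order alpha between Bernoulli distributions:
D = (1/(alpha-1))*log(p^alpha * q^(1-alpha) + (1-p)^alpha * (1-q)^(1-alpha)).
alpha = 4, p = 0.7, q = 0.5.
p^alpha * q^(1-alpha) = 0.7^4 * 0.5^-3 = 1.9208.
(1-p)^alpha * (1-q)^(1-alpha) = 0.3^4 * 0.5^-3 = 0.0648.
sum = 1.9208 + 0.0648 = 1.9856.
D = (1/3)*log(1.9856) = 0.2286

0.2286


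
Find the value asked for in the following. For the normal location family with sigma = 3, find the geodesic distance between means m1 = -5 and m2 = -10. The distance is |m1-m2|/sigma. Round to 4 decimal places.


On the fixed-variance normal subfamily, geodesic distance = |m1-m2|/sigma.
|-5 - -10| = 5.
sigma = 3.
d = 5/3 = 1.6667

1.6667


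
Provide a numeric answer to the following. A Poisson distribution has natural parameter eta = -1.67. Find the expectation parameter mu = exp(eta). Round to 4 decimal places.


Expectation parameter for Poisson exponential family:
mu = exp(eta).
eta = -1.67.
mu = exp(-1.67) = 0.1882

0.1882


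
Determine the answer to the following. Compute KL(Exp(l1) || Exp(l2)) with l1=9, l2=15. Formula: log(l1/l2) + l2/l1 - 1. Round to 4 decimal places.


KL divergence for exponential family:
KL = log(l1/l2) + l2/l1 - 1.
log(9/15) = -0.510826.
15/9 = 1.666667.
KL = -0.510826 + 1.666667 - 1 = 0.1558

0.1558


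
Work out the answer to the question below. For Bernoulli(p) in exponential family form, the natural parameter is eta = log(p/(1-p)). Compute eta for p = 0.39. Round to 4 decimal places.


Natural parameter for Bernoulli: eta = log(p/(1-p)).
p = 0.39, 1-p = 0.61.
p/(1-p) = 0.639344.
eta = log(0.639344) = -0.4473

-0.4473


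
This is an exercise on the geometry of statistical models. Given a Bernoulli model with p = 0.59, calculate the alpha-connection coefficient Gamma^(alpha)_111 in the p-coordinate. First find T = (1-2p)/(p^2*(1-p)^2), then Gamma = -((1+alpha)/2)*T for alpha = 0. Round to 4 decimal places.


Skewness (Amari-Chentsov) tensor: T = (1-2p)/(p^2*(1-p)^2).
p = 0.59, 1-2p = -0.18, p^2 = 0.3481, (1-p)^2 = 0.1681.
T = -0.18/(0.3481 * 0.1681) = -3.076102.
In the p-coordinate, Gamma^(alpha) = Gamma^(0) - (alpha/2)*T with Gamma^(0) = (1/2)*g'(p) = -T/2,
so Gamma^(alpha) = -((1+alpha)/2)*T.
alpha = 0, -(1+alpha)/2 = -0.5.
Gamma = -0.5 * -3.076102 = 1.5381

1.5381


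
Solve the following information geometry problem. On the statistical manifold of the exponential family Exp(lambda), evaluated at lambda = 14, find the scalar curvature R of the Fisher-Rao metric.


This family has a single free parameter, so its statistical manifold
is 1-dimensional. The Riemann curvature tensor of any 1-dimensional
Riemannian manifold vanishes identically, so R = 0.

0


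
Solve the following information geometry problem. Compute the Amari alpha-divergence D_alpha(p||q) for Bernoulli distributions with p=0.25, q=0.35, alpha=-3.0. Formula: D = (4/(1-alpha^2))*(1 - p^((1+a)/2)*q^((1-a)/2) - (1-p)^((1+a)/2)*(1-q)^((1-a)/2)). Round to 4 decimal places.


Amari alpha-divergence:
D = (4/(1-alpha^2))*(1 - p^((1+a)/2)*q^((1-a)/2) - (1-p)^((1+a)/2)*(1-q)^((1-a)/2)).
alpha = -3.0, p = 0.25, q = 0.35.
e1 = (1+alpha)/2 = -1.0, e2 = (1-alpha)/2 = 2.0.
t1 = p^e1 * q^e2 = 0.25^-1.0 * 0.35^2.0 = 0.49.
t2 = (1-p)^e1 * (1-q)^e2 = 0.75^-1.0 * 0.65^2.0 = 0.563333.
4/(1-alpha^2) = -0.5.
D = -0.5*(1 - 0.49 - 0.563333) = 0.0267

0.0267


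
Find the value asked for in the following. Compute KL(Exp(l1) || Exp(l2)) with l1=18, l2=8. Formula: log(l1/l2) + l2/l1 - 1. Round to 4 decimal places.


KL divergence for exponential family:
KL = log(l1/l2) + l2/l1 - 1.
log(18/8) = 0.81093.
8/18 = 0.444444.
KL = 0.81093 + 0.444444 - 1 = 0.2554

0.2554


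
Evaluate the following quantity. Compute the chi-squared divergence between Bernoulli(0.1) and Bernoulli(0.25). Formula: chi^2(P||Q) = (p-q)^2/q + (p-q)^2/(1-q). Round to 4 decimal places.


Chi-squared divergence between Bernoulli distributions:
chi^2 = (p-q)^2/q + (p-q)^2/(1-q).
p = 0.1, q = 0.25, p-q = -0.15.
(p-q)^2 = 0.0225.
term1 = 0.0225/0.25 = 0.09.
term2 = 0.0225/0.75 = 0.03.
chi^2 = 0.09 + 0.03 = 0.1200

0.1200


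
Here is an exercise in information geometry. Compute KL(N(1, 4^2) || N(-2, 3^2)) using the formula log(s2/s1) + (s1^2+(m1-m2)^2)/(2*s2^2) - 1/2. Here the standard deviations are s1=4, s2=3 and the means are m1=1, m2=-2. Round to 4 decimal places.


KL divergence between normal distributions:
KL = log(s2/s1) + (s1^2 + (m1-m2)^2)/(2*s2^2) - 1/2.
log(3/4) = -0.287682.
(4^2 + (1--2)^2)/(2*3^2) = (16 + 9)/18 = 1.388889.
KL = -0.287682 + 1.388889 - 0.5 = 0.6012

0.6012


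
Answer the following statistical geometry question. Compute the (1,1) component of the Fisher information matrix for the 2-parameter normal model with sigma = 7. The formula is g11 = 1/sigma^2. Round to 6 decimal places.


For the 2-parameter normal family, the Fisher metric has:
  g11 = 1/sigma^2, g22 = 2/sigma^2.
sigma = 7, sigma^2 = 49.
g11 = 0.020408

0.020408


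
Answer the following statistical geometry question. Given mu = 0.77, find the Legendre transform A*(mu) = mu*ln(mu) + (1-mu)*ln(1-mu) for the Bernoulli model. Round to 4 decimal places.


Legendre transform for Bernoulli:
A*(mu) = mu*log(mu) + (1-mu)*log(1-mu).
mu = 0.77, 1-mu = 0.23.
mu*log(mu) = 0.77*log(0.77) = -0.201251.
(1-mu)*log(1-mu) = 0.23*log(0.23) = -0.338025.
A* = -0.201251 + -0.338025 = -0.5393

-0.5393


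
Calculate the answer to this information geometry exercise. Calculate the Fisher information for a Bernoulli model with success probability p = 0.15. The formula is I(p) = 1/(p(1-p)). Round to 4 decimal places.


For Bernoulli(p), Fisher information is I(p) = 1/(p*(1-p)).
p = 0.15, 1-p = 0.85.
p*(1-p) = 0.1275.
I(p) = 1/0.1275 = 7.8431

7.8431


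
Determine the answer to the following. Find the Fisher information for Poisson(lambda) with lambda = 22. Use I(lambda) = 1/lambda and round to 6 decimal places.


Fisher information for Poisson: I(lambda) = 1/lambda.
lambda = 22.
I(lambda) = 1/22 = 0.045455

0.045455


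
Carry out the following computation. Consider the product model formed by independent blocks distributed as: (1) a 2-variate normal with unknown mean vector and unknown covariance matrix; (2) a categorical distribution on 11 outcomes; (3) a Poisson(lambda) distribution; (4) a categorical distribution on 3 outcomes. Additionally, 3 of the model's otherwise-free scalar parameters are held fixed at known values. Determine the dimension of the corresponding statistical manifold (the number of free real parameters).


The dimension of a statistical manifold equals the number of free
(independent) real parameters of the model. For a product of independent
blocks the parameter counts add.
- 2-variate normal: 2 (mean) + 2*3/2 = 3 (symmetric covariance) = 5.
- categorical on 11 outcomes (probabilities sum to 1): 11-1 = 10.
- Poisson (lambda): 1.
- categorical on 3 outcomes (probabilities sum to 1): 3-1 = 2.
Total = 5 + 10 + 1 + 2 = 18.
3 parameter(s) fixed at known values: 18 - 3 = 15.
Dimension = 15

15


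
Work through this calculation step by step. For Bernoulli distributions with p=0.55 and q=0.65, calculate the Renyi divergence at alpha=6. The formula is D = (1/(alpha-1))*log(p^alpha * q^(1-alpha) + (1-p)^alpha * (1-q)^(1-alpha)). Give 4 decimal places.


Renyi divergence of order alpha between Bernoulli distributions:
D = (1/(alpha-1))*log(p^alpha * q^(1-alpha) + (1-p)^alpha * (1-q)^(1-alpha)).
alpha = 6, p = 0.55, q = 0.65.
p^alpha * q^(1-alpha) = 0.55^6 * 0.65^-5 = 0.238566.
(1-p)^alpha * (1-q)^(1-alpha) = 0.45^6 * 0.35^-5 = 1.581011.
sum = 0.238566 + 1.581011 = 1.819577.
D = (1/5)*log(1.819577) = 0.1197

0.1197


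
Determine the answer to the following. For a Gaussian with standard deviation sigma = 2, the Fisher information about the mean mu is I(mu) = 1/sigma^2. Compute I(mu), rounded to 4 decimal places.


The Fisher information for the mean of a normal distribution is I(mu) = 1/sigma^2.
sigma = 2, so sigma^2 = 4.
I(mu) = 1/4 = 0.2500

0.2500


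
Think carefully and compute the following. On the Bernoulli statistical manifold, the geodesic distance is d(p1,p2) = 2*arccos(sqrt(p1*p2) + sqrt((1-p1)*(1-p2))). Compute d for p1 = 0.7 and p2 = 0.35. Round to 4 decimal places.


Geodesic distance on Bernoulli manifold:
d(p1,p2) = 2*arccos(sqrt(p1*p2) + sqrt((1-p1)*(1-p2))).
sqrt(p1*p2) = sqrt(0.7*0.35) = 0.494975.
sqrt((1-p1)*(1-p2)) = sqrt(0.3*0.65) = 0.441588.
arg = 0.494975 + 0.441588 = 0.936563.
d = 2*arccos(0.936563) = 0.7162

0.7162


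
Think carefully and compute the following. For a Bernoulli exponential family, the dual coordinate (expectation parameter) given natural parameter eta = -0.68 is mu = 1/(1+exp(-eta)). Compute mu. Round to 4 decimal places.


Dual coordinate (expectation parameter) for Bernoulli:
mu = 1/(1+exp(-eta)).
eta = -0.68.
exp(-eta) = exp(0.68) = 1.973878.
mu = 1/(1+1.973878) = 0.3363

0.3363


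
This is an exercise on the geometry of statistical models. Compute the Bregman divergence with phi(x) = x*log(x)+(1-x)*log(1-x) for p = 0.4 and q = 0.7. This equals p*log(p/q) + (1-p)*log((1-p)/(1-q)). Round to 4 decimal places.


Bregman divergence with negative entropy generator:
D = p*log(p/q) + (1-p)*log((1-p)/(1-q)).
p = 0.4, q = 0.7.
p*log(p/q) = 0.4*log(0.4/0.7) = -0.223846.
(1-p)*log((1-p)/(1-q)) = 0.6*log(0.6/0.3) = 0.415888.
D = -0.223846 + 0.415888 = 0.1920

0.1920


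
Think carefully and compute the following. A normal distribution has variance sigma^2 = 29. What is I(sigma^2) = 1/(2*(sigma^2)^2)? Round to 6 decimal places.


Fisher information for variance: I(sigma^2) = 1/(2*sigma^4).
sigma^2 = 29, so sigma^4 = 841.
I = 1/(2*841) = 1/1682 = 0.000595

0.000595


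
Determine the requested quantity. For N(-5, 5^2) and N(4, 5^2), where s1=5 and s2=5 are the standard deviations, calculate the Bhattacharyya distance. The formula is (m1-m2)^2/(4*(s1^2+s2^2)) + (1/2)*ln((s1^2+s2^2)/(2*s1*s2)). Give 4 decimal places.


Bhattacharyya distance between two Gaussians:
DB = (m1-m2)^2/(4*(s1^2+s2^2)) + (1/2)*ln((s1^2+s2^2)/(2*s1*s2)).
(m1-m2)^2 = (-9)^2 = 81.
s1^2+s2^2 = 25 + 25 = 50.
term1 = 81/200 = 0.405.
term2 = 0.5*ln(50/50.0) = 0.0.
DB = 0.405 + 0.0 = 0.4050

0.4050


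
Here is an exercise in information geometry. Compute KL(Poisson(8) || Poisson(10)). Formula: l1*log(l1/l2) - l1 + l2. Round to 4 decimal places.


KL divergence for Poisson:
KL = l1*log(l1/l2) - l1 + l2.
l1 = 8, l2 = 10.
log(8/10) = -0.223144.
l1*log(l1/l2) = 8 * -0.223144 = -1.785148.
KL = -1.785148 - 8 + 10 = 0.2149

0.2149


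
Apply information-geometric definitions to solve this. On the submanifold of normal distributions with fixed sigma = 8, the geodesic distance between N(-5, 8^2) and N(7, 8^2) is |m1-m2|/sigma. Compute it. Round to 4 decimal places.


On the fixed-variance normal subfamily, geodesic distance = |m1-m2|/sigma.
|-5 - 7| = 12.
sigma = 8.
d = 12/8 = 1.5000

1.5000


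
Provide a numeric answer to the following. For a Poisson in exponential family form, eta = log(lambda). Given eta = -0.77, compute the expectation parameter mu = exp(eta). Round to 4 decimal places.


Expectation parameter for Poisson exponential family:
mu = exp(eta).
eta = -0.77.
mu = exp(-0.77) = 0.4630

0.4630


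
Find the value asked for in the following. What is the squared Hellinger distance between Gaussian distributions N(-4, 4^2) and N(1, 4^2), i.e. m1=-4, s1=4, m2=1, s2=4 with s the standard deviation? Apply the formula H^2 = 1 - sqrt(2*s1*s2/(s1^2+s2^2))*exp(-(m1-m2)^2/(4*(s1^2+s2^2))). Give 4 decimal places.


Squared Hellinger distance for Gaussians:
H^2 = 1 - sqrt(2*s1*s2/(s1^2+s2^2)) * exp(-(m1-m2)^2/(4*(s1^2+s2^2))).
s1^2 = 16, s2^2 = 16, s1^2+s2^2 = 32.
sqrt(2*4*4/(32)) = 1.0.
(m1-m2)^2 = (-5)^2 = 25.
exp(-25/(4*32)) = exp(-0.195312) = 0.822578.
H^2 = 1 - 1.0*0.822578 = 0.1774

0.1774


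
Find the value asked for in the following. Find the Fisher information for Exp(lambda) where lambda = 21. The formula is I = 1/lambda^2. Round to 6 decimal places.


Fisher information for exponential: I(lambda) = 1/lambda^2.
lambda = 21, lambda^2 = 441.
I = 1/441 = 0.002268

0.002268


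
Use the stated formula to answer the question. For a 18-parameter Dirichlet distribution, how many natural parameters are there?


Exponential family dimension calculation:
Dirichlet with 18 components has 18 natural parameters.

18


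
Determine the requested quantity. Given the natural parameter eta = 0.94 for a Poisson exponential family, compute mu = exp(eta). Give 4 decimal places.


Expectation parameter for Poisson exponential family:
mu = exp(eta).
eta = 0.94.
mu = exp(0.94) = 2.5600

2.5600


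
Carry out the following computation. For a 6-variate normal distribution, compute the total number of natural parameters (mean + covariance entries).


Exponential family dimension calculation:
For 6-dim MVN: mean has 6 params, covariance has 6*7/2 = 21 unique entries.
Total dim = 6 + 21 = 27.

27


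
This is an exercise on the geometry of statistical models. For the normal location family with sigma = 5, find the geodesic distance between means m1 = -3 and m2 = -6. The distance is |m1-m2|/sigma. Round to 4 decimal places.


On the fixed-variance normal subfamily, geodesic distance = |m1-m2|/sigma.
|-3 - -6| = 3.
sigma = 5.
d = 3/5 = 0.6000

0.6000


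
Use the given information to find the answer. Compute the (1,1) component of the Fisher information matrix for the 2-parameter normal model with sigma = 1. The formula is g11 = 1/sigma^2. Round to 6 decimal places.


For the 2-parameter normal family, the Fisher metric has:
  g11 = 1/sigma^2, g22 = 2/sigma^2.
sigma = 1, sigma^2 = 1.
g11 = 1.000000

1.000000


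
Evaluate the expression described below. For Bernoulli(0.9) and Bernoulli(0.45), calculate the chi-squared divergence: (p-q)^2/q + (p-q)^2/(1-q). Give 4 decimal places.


Chi-squared divergence between Bernoulli distributions:
chi^2 = (p-q)^2/q + (p-q)^2/(1-q).
p = 0.9, q = 0.45, p-q = 0.45.
(p-q)^2 = 0.2025.
term1 = 0.2025/0.45 = 0.45.
term2 = 0.2025/0.55 = 0.368182.
chi^2 = 0.45 + 0.368182 = 0.8182

0.8182


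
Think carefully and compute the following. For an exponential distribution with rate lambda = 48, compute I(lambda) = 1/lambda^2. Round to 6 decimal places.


Fisher information for exponential: I(lambda) = 1/lambda^2.
lambda = 48, lambda^2 = 2304.
I = 1/2304 = 0.000434

0.000434


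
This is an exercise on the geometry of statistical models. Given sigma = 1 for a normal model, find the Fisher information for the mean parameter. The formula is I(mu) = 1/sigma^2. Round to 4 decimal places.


The Fisher information for the mean of a normal distribution is I(mu) = 1/sigma^2.
sigma = 1, so sigma^2 = 1.
I(mu) = 1/1 = 1.0000

1.0000


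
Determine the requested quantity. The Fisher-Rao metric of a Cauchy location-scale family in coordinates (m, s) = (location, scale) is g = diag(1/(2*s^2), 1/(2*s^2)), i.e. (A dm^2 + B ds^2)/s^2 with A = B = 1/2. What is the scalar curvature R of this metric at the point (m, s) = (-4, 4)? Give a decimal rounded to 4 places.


The metric has the form g = (A dm^2 + B ds^2)/s^2 with A = 1/2, B = 1/2.
Substitute u = sqrt(A/B)*m: g = B*(du^2 + ds^2)/s^2, i.e. B times the
Poincare upper half-plane metric, which has constant Gaussian curvature -1.
Scaling a 2D metric by a constant c divides the Gaussian curvature by c,
so K = -1/B = -1/(1/2) = -2.0000 everywhere (the point (m, s) = (-4, 4) is irrelevant:
the curvature is constant).
Scalar curvature in dimension 2: R = 2K = -2/(1/2) = -4.0000.

-4.0000


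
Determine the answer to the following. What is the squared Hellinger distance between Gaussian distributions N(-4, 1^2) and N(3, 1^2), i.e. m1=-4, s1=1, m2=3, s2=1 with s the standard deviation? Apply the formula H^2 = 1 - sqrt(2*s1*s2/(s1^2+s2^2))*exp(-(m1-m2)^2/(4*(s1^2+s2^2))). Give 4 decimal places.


Squared Hellinger distance for Gaussians:
H^2 = 1 - sqrt(2*s1*s2/(s1^2+s2^2)) * exp(-(m1-m2)^2/(4*(s1^2+s2^2))).
s1^2 = 1, s2^2 = 1, s1^2+s2^2 = 2.
sqrt(2*1*1/(2)) = 1.0.
(m1-m2)^2 = (-7)^2 = 49.
exp(-49/(4*2)) = exp(-6.125) = 0.002187.
H^2 = 1 - 1.0*0.002187 = 0.9978

0.9978


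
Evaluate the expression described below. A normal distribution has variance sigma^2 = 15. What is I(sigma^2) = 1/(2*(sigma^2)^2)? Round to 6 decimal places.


Fisher information for variance: I(sigma^2) = 1/(2*sigma^4).
sigma^2 = 15, so sigma^4 = 225.
I = 1/(2*225) = 1/450 = 0.002222

0.002222


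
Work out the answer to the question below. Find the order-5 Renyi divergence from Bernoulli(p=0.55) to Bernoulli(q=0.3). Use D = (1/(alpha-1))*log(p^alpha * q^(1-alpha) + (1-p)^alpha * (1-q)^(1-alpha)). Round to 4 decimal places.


Renyi divergence of order alpha between Bernoulli distributions:
D = (1/(alpha-1))*log(p^alpha * q^(1-alpha) + (1-p)^alpha * (1-q)^(1-alpha)).
alpha = 5, p = 0.55, q = 0.3.
p^alpha * q^(1-alpha) = 0.55^5 * 0.3^-4 = 6.213387.
(1-p)^alpha * (1-q)^(1-alpha) = 0.45^5 * 0.7^-4 = 0.076855.
sum = 6.213387 + 0.076855 = 6.290242.
D = (1/4)*log(6.290242) = 0.4597

0.4597


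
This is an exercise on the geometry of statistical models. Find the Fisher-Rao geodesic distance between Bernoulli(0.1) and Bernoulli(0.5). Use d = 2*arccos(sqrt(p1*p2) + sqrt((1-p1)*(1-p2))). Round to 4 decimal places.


Geodesic distance on Bernoulli manifold:
d(p1,p2) = 2*arccos(sqrt(p1*p2) + sqrt((1-p1)*(1-p2))).
sqrt(p1*p2) = sqrt(0.1*0.5) = 0.223607.
sqrt((1-p1)*(1-p2)) = sqrt(0.9*0.5) = 0.67082.
arg = 0.223607 + 0.67082 = 0.894427.
d = 2*arccos(0.894427) = 0.9273

0.9273


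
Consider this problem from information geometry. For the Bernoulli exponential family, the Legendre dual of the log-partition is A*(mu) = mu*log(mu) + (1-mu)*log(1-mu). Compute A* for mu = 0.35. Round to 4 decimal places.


Legendre transform for Bernoulli:
A*(mu) = mu*log(mu) + (1-mu)*log(1-mu).
mu = 0.35, 1-mu = 0.65.
mu*log(mu) = 0.35*log(0.35) = -0.367438.
(1-mu)*log(1-mu) = 0.65*log(0.65) = -0.280009.
A* = -0.367438 + -0.280009 = -0.6474

-0.6474


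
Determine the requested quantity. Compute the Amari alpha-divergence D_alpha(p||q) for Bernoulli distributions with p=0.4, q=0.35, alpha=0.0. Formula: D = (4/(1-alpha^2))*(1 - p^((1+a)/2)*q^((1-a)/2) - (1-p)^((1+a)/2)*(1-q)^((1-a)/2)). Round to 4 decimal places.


Amari alpha-divergence:
D = (4/(1-alpha^2))*(1 - p^((1+a)/2)*q^((1-a)/2) - (1-p)^((1+a)/2)*(1-q)^((1-a)/2)).
alpha = 0.0, p = 0.4, q = 0.35.
e1 = (1+alpha)/2 = 0.5, e2 = (1-alpha)/2 = 0.5.
t1 = p^e1 * q^e2 = 0.4^0.5 * 0.35^0.5 = 0.374166.
t2 = (1-p)^e1 * (1-q)^e2 = 0.6^0.5 * 0.65^0.5 = 0.6245.
4/(1-alpha^2) = 4.0.
D = 4.0*(1 - 0.374166 - 0.6245) = 0.0053

0.0053


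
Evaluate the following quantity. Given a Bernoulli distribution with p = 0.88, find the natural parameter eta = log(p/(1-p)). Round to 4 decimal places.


Natural parameter for Bernoulli: eta = log(p/(1-p)).
p = 0.88, 1-p = 0.12.
p/(1-p) = 7.333333.
eta = log(7.333333) = 1.9924

1.9924


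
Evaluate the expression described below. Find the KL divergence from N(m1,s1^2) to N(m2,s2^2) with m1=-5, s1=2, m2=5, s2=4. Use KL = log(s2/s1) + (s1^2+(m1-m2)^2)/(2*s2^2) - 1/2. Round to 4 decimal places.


KL divergence between normal distributions:
KL = log(s2/s1) + (s1^2 + (m1-m2)^2)/(2*s2^2) - 1/2.
log(4/2) = 0.693147.
(2^2 + (-5-5)^2)/(2*4^2) = (4 + 100)/32 = 3.25.
KL = 0.693147 + 3.25 - 0.5 = 3.4431

3.4431


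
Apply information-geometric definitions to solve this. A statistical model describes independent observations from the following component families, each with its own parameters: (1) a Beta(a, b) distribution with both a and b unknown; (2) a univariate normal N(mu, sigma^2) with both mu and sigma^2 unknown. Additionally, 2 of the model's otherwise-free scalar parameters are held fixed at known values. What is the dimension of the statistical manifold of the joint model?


The dimension of a statistical manifold equals the number of free
(independent) real parameters of the model. For a product of independent
blocks the parameter counts add.
- Beta (a, b): 2.
- normal (mu, sigma^2): 2.
Total = 2 + 2 = 4.
2 parameter(s) fixed at known values: 4 - 2 = 2.
Dimension = 2

2


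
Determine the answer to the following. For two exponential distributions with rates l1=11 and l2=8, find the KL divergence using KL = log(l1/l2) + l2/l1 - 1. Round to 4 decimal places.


KL divergence for exponential family:
KL = log(l1/l2) + l2/l1 - 1.
log(11/8) = 0.318454.
8/11 = 0.727273.
KL = 0.318454 + 0.727273 - 1 = 0.0457

0.0457


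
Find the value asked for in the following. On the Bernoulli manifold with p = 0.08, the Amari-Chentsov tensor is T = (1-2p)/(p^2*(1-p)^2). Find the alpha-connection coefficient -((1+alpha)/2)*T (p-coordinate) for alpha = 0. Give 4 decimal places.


Skewness (Amari-Chentsov) tensor: T = (1-2p)/(p^2*(1-p)^2).
p = 0.08, 1-2p = 0.84, p^2 = 0.0064, (1-p)^2 = 0.8464.
T = 0.84/(0.0064 * 0.8464) = 155.068526.
In the p-coordinate, Gamma^(alpha) = Gamma^(0) - (alpha/2)*T with Gamma^(0) = (1/2)*g'(p) = -T/2,
so Gamma^(alpha) = -((1+alpha)/2)*T.
alpha = 0, -(1+alpha)/2 = -0.5.
Gamma = -0.5 * 155.068526 = -77.5343

-77.5343


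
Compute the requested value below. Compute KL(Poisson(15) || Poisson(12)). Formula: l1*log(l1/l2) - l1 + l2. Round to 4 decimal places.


KL divergence for Poisson:
KL = l1*log(l1/l2) - l1 + l2.
l1 = 15, l2 = 12.
log(15/12) = 0.223144.
l1*log(l1/l2) = 15 * 0.223144 = 3.347153.
KL = 3.347153 - 15 + 12 = 0.3472

0.3472


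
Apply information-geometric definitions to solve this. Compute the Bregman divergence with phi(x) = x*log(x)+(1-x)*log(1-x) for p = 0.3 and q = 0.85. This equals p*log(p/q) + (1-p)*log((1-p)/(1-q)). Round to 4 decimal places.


Bregman divergence with negative entropy generator:
D = p*log(p/q) + (1-p)*log((1-p)/(1-q)).
p = 0.3, q = 0.85.
p*log(p/q) = 0.3*log(0.3/0.85) = -0.312436.
(1-p)*log((1-p)/(1-q)) = 0.7*log(0.7/0.15) = 1.078312.
D = -0.312436 + 1.078312 = 0.7659

0.7659


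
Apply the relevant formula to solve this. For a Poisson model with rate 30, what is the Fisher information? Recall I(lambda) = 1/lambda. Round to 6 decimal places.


Fisher information for Poisson: I(lambda) = 1/lambda.
lambda = 30.
I(lambda) = 1/30 = 0.033333

0.033333


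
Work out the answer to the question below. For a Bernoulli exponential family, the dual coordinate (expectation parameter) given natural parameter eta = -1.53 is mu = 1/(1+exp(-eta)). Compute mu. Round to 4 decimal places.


Dual coordinate (expectation parameter) for Bernoulli:
mu = 1/(1+exp(-eta)).
eta = -1.53.
exp(-eta) = exp(1.53) = 4.618177.
mu = 1/(1+4.618177) = 0.1780

0.1780


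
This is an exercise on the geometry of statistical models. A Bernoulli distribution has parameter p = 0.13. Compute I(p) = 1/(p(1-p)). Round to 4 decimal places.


For Bernoulli(p), Fisher information is I(p) = 1/(p*(1-p)).
p = 0.13, 1-p = 0.87.
p*(1-p) = 0.1131.
I(p) = 1/0.1131 = 8.8417

8.8417


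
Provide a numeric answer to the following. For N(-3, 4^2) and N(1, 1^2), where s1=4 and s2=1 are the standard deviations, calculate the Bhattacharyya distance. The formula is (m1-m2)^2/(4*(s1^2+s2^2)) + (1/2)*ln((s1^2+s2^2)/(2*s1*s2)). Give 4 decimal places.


Bhattacharyya distance between two Gaussians:
DB = (m1-m2)^2/(4*(s1^2+s2^2)) + (1/2)*ln((s1^2+s2^2)/(2*s1*s2)).
(m1-m2)^2 = (-4)^2 = 16.
s1^2+s2^2 = 16 + 1 = 17.
term1 = 16/68 = 0.235294.
term2 = 0.5*ln(17/8.0) = 0.376886.
DB = 0.235294 + 0.376886 = 0.6122

0.6122


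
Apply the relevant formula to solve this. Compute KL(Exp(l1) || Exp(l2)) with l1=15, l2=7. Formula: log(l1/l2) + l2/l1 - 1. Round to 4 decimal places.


KL divergence for exponential family:
KL = log(l1/l2) + l2/l1 - 1.
log(15/7) = 0.76214.
7/15 = 0.466667.
KL = 0.76214 + 0.466667 - 1 = 0.2288

0.2288


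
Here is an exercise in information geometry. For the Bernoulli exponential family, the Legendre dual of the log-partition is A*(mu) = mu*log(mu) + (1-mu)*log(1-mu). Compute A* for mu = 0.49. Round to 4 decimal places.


Legendre transform for Bernoulli:
A*(mu) = mu*log(mu) + (1-mu)*log(1-mu).
mu = 0.49, 1-mu = 0.51.
mu*log(mu) = 0.49*log(0.49) = -0.349541.
(1-mu)*log(1-mu) = 0.51*log(0.51) = -0.343406.
A* = -0.349541 + -0.343406 = -0.6929

-0.6929


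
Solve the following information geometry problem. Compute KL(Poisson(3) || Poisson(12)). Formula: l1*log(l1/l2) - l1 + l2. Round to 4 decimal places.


KL divergence for Poisson:
KL = l1*log(l1/l2) - l1 + l2.
l1 = 3, l2 = 12.
log(3/12) = -1.386294.
l1*log(l1/l2) = 3 * -1.386294 = -4.158883.
KL = -4.158883 - 3 + 12 = 4.8411

4.8411


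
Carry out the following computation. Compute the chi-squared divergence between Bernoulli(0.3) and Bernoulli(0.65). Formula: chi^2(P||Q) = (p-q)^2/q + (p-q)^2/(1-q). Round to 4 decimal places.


Chi-squared divergence between Bernoulli distributions:
chi^2 = (p-q)^2/q + (p-q)^2/(1-q).
p = 0.3, q = 0.65, p-q = -0.35.
(p-q)^2 = 0.1225.
term1 = 0.1225/0.65 = 0.188462.
term2 = 0.1225/0.35 = 0.35.
chi^2 = 0.188462 + 0.35 = 0.5385

0.5385


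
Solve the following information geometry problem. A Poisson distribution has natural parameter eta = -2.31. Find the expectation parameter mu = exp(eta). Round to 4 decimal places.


Expectation parameter for Poisson exponential family:
mu = exp(eta).
eta = -2.31.
mu = exp(-2.31) = 0.0993

0.0993


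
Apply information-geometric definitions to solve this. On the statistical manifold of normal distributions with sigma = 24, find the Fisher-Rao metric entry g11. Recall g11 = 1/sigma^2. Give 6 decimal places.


For the 2-parameter normal family, the Fisher metric has:
  g11 = 1/sigma^2, g22 = 2/sigma^2.
sigma = 24, sigma^2 = 576.
g11 = 0.001736

0.001736


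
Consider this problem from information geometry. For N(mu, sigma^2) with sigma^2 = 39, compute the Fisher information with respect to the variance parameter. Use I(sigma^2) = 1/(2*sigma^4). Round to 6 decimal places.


Fisher information for variance: I(sigma^2) = 1/(2*sigma^4).
sigma^2 = 39, so sigma^4 = 1521.
I = 1/(2*1521) = 1/3042 = 0.000329

0.000329


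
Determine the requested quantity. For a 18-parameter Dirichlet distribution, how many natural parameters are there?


Exponential family dimension calculation:
Dirichlet with 18 components has 18 natural parameters.

18


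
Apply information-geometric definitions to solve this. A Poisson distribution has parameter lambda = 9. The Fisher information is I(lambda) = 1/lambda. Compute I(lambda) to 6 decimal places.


Fisher information for Poisson: I(lambda) = 1/lambda.
lambda = 9.
I(lambda) = 1/9 = 0.111111

0.111111


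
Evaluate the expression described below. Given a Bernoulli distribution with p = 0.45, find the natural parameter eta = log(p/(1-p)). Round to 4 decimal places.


Natural parameter for Bernoulli: eta = log(p/(1-p)).
p = 0.45, 1-p = 0.55.
p/(1-p) = 0.818182.
eta = log(0.818182) = -0.2007

-0.2007


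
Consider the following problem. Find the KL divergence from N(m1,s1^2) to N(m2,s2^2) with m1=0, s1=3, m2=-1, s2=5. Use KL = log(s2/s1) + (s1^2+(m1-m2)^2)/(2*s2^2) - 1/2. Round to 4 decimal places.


KL divergence between normal distributions:
KL = log(s2/s1) + (s1^2 + (m1-m2)^2)/(2*s2^2) - 1/2.
log(5/3) = 0.510826.
(3^2 + (0--1)^2)/(2*5^2) = (9 + 1)/50 = 0.2.
KL = 0.510826 + 0.2 - 0.5 = 0.2108

0.2108


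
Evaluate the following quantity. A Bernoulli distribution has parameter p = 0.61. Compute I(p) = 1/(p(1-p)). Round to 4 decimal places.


For Bernoulli(p), Fisher information is I(p) = 1/(p*(1-p)).
p = 0.61, 1-p = 0.39.
p*(1-p) = 0.2379.
I(p) = 1/0.2379 = 4.2034

4.2034


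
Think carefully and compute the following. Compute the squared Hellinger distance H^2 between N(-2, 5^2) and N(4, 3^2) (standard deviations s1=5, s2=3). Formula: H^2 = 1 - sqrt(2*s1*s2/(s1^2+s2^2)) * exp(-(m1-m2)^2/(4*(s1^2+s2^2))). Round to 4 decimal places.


Squared Hellinger distance for Gaussians:
H^2 = 1 - sqrt(2*s1*s2/(s1^2+s2^2)) * exp(-(m1-m2)^2/(4*(s1^2+s2^2))).
s1^2 = 25, s2^2 = 9, s1^2+s2^2 = 34.
sqrt(2*5*3/(34)) = 0.939336.
(m1-m2)^2 = (-6)^2 = 36.
exp(-36/(4*34)) = exp(-0.264706) = 0.767432.
H^2 = 1 - 0.939336*0.767432 = 0.2791

0.2791


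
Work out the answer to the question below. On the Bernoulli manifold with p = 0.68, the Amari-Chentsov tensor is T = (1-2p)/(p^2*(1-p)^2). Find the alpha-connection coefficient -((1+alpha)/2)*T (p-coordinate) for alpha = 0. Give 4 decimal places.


Skewness (Amari-Chentsov) tensor: T = (1-2p)/(p^2*(1-p)^2).
p = 0.68, 1-2p = -0.36, p^2 = 0.4624, (1-p)^2 = 0.1024.
T = -0.36/(0.4624 * 0.1024) = -7.602995.
In the p-coordinate, Gamma^(alpha) = Gamma^(0) - (alpha/2)*T with Gamma^(0) = (1/2)*g'(p) = -T/2,
so Gamma^(alpha) = -((1+alpha)/2)*T.
alpha = 0, -(1+alpha)/2 = -0.5.
Gamma = -0.5 * -7.602995 = 3.8015

3.8015


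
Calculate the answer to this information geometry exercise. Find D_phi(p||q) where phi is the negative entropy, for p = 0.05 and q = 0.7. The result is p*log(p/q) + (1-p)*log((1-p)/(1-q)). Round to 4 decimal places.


Bregman divergence with negative entropy generator:
D = p*log(p/q) + (1-p)*log((1-p)/(1-q)).
p = 0.05, q = 0.7.
p*log(p/q) = 0.05*log(0.05/0.7) = -0.131953.
(1-p)*log((1-p)/(1-q)) = 0.95*log(0.95/0.3) = 1.095046.
D = -0.131953 + 1.095046 = 0.9631

0.9631


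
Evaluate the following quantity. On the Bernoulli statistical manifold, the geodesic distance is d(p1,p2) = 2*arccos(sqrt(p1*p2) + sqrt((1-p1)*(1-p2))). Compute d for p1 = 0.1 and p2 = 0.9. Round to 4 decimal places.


Geodesic distance on Bernoulli manifold:
d(p1,p2) = 2*arccos(sqrt(p1*p2) + sqrt((1-p1)*(1-p2))).
sqrt(p1*p2) = sqrt(0.1*0.9) = 0.3.
sqrt((1-p1)*(1-p2)) = sqrt(0.9*0.1) = 0.3.
arg = 0.3 + 0.3 = 0.6.
d = 2*arccos(0.6) = 1.8546

1.8546


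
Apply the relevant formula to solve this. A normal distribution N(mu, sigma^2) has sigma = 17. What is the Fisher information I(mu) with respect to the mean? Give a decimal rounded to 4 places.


The Fisher information for the mean of a normal distribution is I(mu) = 1/sigma^2.
sigma = 17, so sigma^2 = 289.
I(mu) = 1/289 = 0.0035

0.0035


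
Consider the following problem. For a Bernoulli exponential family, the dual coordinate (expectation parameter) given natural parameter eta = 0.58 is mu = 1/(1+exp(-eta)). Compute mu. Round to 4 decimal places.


Dual coordinate (expectation parameter) for Bernoulli:
mu = 1/(1+exp(-eta)).
eta = 0.58.
exp(-eta) = exp(-0.58) = 0.559898.
mu = 1/(1+0.559898) = 0.6411

0.6411


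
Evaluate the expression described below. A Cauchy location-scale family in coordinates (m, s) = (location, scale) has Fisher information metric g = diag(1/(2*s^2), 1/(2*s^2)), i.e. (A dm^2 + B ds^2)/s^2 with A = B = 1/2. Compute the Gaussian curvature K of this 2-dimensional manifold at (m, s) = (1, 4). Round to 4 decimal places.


The metric has the form g = (A dm^2 + B ds^2)/s^2 with A = 1/2, B = 1/2.
Substitute u = sqrt(A/B)*m: g = B*(du^2 + ds^2)/s^2, i.e. B times the
Poincare upper half-plane metric, which has constant Gaussian curvature -1.
Scaling a 2D metric by a constant c divides the Gaussian curvature by c,
so K = -1/B = -1/(1/2) = -2.0000 everywhere (the point (m, s) = (1, 4) is irrelevant:
the curvature is constant).
The requested Gaussian curvature is K = -2.0000.

-2.0000


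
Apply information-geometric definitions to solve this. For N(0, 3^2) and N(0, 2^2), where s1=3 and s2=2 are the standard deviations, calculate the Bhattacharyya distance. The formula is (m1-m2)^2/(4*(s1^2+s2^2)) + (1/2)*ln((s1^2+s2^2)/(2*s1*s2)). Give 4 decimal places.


Bhattacharyya distance between two Gaussians:
DB = (m1-m2)^2/(4*(s1^2+s2^2)) + (1/2)*ln((s1^2+s2^2)/(2*s1*s2)).
(m1-m2)^2 = (0)^2 = 0.
s1^2+s2^2 = 9 + 4 = 13.
term1 = 0/52 = 0.0.
term2 = 0.5*ln(13/12.0) = 0.040021.
DB = 0.0 + 0.040021 = 0.0400

0.0400


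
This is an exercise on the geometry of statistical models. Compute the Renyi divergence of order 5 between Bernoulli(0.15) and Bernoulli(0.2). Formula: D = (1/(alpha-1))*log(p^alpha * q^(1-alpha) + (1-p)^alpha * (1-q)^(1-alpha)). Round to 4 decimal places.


Renyi divergence of order alpha between Bernoulli distributions:
D = (1/(alpha-1))*log(p^alpha * q^(1-alpha) + (1-p)^alpha * (1-q)^(1-alpha)).
alpha = 5, p = 0.15, q = 0.2.
p^alpha * q^(1-alpha) = 0.15^5 * 0.2^-4 = 0.047461.
(1-p)^alpha * (1-q)^(1-alpha) = 0.85^5 * 0.8^-4 = 1.083265.
sum = 0.047461 + 1.083265 = 1.130726.
D = (1/4)*log(1.130726) = 0.0307

0.0307
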